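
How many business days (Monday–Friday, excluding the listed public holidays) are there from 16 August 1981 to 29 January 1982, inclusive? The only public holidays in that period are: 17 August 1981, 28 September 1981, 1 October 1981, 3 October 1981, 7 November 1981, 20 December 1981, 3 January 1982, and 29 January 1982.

16 August 1981 is a Sunday.
That's 167 days from start to end, counting both.
167 = 7 × 23 + 6, so there are 23 full weeks plus 6 extra days.
Each full week contributes 5 weekdays (Mon–Fri): 23 × 5 = 115.
The 6 extra days are Sun, Mon, Tue, Wed, Thu, Fri — 5 of them qualify.
Total: 115 + 5 = 120.
Holidays: 17 August 1981 (Mon); 28 September 1981 (Mon); 1 October 1981 (Thu); 3 October 1981 (Sat); 7 November 1981 (Sat); 20 December 1981 (Sun); 3 January 1982 (Sun); 29 January 1982 (Fri).
4 of the 8 holidays fall on weekdays; the rest are weekends and were already excluded.
Business days: 120 − 4 = 116.

116 business days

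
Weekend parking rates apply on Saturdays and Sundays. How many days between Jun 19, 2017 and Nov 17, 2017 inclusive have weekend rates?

Jun 19, 2017 is a Monday.
From Jun 19, 2017 to Nov 17, 2017 is 152 days inclusive.
152 = 7 × 21 + 5, so there are 21 full weeks plus 5 extra days.
Each full week contributes 2 weekend days (Sat, Sun): 21 × 2 = 42.
The 5 extra days are Monday, Tuesday, Wednesday, Thursday, Friday — none qualify.
Total: 42 + 0 = 42.

42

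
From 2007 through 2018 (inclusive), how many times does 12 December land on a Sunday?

1

Day of week of December 12 in each year:
2007: Wed, 2008: Fri, 2009: Sat, 2010: Sun ✓, 2011: Mon, 2012: Wed, 2013: Thu, 2014: Fri, 2015: Sat, 2016: Mon, 2017: Tue, 2018: Wed
Sundays: 2010.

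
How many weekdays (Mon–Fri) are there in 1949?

260

1 January 1949 is a Saturday.
That's 365 days from start to end, counting both.
365 = 7 × 52 + 1, so there are 52 full weeks plus 1 extra day.
Each full week contributes 5 weekdays (Mon–Fri): 52 × 5 = 260.
The 1 extra day is Saturday — none qualify.
Total: 260 + 0 = 260.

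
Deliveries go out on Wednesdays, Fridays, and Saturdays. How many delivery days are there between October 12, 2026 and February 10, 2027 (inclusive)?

October 12, 2026 is a Monday.
From October 12, 2026 to February 10, 2027 is 122 days inclusive.
122 = 7 × 17 + 3, so there are 17 full weeks plus 3 extra days.
Each full week contributes 3 days from the set (Wed, Fri, Sat): 17 × 3 = 51.
The 3 extra days are Monday, Tuesday, Wednesday — 1 of them qualifies.
Total: 51 + 1 = 52.

52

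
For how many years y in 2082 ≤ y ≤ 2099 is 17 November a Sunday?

Day of week of November 17 in each year:
2082: Tue, 2083: Wed, 2084: Fri, 2085: Sat, 2086: Sun ✓, 2087: Mon, 2088: Wed, 2089: Thu, 2090: Fri, 2091: Sat, 2092: Mon, 2093: Tue, 2094: Wed, 2095: Thu, 2096: Sat, 2097: Sun ✓, 2098: Mon, 2099: Tue
Sundays: 2086, 2097.

2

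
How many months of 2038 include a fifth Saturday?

A month has five Saturdays exactly when Saturday falls within its first (length − 28) days.
Jan: 31 days, starts Fri → 5 of Fri, Sat, Sun ✓
Feb: 28 days, starts Mon → 5 of (none)
Mar: 31 days, starts Mon → 5 of Mon, Tue, Wed
Apr: 30 days, starts Thu → 5 of Thu, Fri
May: 31 days, starts Sat → 5 of Sat, Sun, Mon ✓
Jun: 30 days, starts Tue → 5 of Tue, Wed
Jul: 31 days, starts Thu → 5 of Thu, Fri, Sat ✓
Aug: 31 days, starts Sun → 5 of Sun, Mon, Tue
Sep: 30 days, starts Wed → 5 of Wed, Thu
Oct: 31 days, starts Fri → 5 of Fri, Sat, Sun ✓
Nov: 30 days, starts Mon → 5 of Mon, Tue
Dec: 31 days, starts Wed → 5 of Wed, Thu, Fri
Months with five Saturdays: Jan, May, Jul, Oct.

4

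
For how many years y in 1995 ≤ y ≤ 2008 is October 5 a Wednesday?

1

Day of week of October 5 in each year:
1995: Thu, 1996: Sat, 1997: Sun, 1998: Mon, 1999: Tue, 2000: Thu, 2001: Fri, 2002: Sat, 2003: Sun, 2004: Tue, 2005: Wed ✓, 2006: Thu, 2007: Fri, 2008: Sun
Wednesdays: 2005.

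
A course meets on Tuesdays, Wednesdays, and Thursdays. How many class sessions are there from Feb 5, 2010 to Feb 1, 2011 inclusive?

154

Feb 5, 2010 is a Friday.
The range spans 362 days (inclusive of both endpoints).
362 = 7 × 51 + 5, so there are 51 full weeks plus 5 extra days.
Each full week contributes 3 days from the set (Tue, Wed, Thu): 51 × 3 = 153.
The 5 extra days are Fri, Sat, Sun, Mon, Tue — 1 of them qualifies.
Total: 153 + 1 = 154.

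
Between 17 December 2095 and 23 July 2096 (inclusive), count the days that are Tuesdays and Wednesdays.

17 December 2095 is a Saturday.
From 17 December 2095 to 23 July 2096 is 220 days inclusive.
220 = 7 × 31 + 3, so there are 31 full weeks plus 3 extra days.
Each full week contributes 2 days from the set (Tue, Wed): 31 × 2 = 62.
The 3 extra days are Saturday, Sunday, Monday — none qualify.
Total: 62 + 0 = 62.

62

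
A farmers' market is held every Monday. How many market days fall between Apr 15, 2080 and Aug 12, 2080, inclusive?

18

Apr 15, 2080 is a Monday.
From Apr 15, 2080 to Aug 12, 2080 is 120 days inclusive.
120 = 7 × 17 + 1, so there are 17 full weeks plus 1 extra day.
Each full week contributes one Monday: 17 so far.
The 1 extra day is Monday — 1 of them qualifies.
Total: 17 + 1 = 18.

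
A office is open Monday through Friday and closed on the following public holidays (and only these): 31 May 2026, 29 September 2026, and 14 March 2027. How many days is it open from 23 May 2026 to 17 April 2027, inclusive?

23 May 2026 is a Saturday.
That's 330 days from start to end, counting both.
330 = 7 × 47 + 1, so there are 47 full weeks plus 1 extra day.
Each full week contributes 5 weekdays (Mon–Fri): 47 × 5 = 235.
The 1 extra day is Saturday — none qualify.
Total: 235 + 0 = 235.
Holidays: 31 May 2026 (Sun); 29 September 2026 (Tue); 14 March 2027 (Sun).
1 of the 3 holidays fall on weekdays; the rest are weekends and were already excluded.
Business days: 235 − 1 = 234.

234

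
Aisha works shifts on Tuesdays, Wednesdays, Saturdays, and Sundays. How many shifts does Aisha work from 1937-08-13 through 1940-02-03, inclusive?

1937-08-13 is a Friday.
The range spans 905 days (inclusive of both endpoints).
905 = 7 × 129 + 2, so there are 129 full weeks plus 2 extra days.
Each full week contributes 4 days from the set (Tue, Wed, Sat, Sun): 129 × 4 = 516.
The 2 extra days are Friday, Saturday — 1 of them qualifies.
Total: 516 + 1 = 517.

517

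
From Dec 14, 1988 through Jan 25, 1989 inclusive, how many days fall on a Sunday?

Dec 14, 1988 is a Wednesday.
That's 43 days from start to end, counting both.
43 = 7 × 6 + 1, so there are 6 full weeks plus 1 extra day.
Each full week contributes one Sunday: 6 so far.
The 1 extra day is Wed — none qualify.
Total: 6 + 0 = 6.

6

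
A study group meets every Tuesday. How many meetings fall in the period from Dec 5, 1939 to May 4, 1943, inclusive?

179

Dec 5, 1939 is a Tuesday.
That's 1247 days from start to end, counting both.
1247 = 7 × 178 + 1, so there are 178 full weeks plus 1 extra day.
Each full week contributes one Tuesday: 178 so far.
The 1 extra day is Tuesday — 1 of them qualifies.
Total: 178 + 1 = 179.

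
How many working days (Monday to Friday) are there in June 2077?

22 weekdays

June 1, 2077 is a Tuesday.
The range spans 30 days (inclusive of both endpoints).
30 = 7 × 4 + 2, so there are 4 full weeks plus 2 extra days.
Each full week contributes 5 weekdays (Mon–Fri): 4 × 5 = 20.
The 2 extra days are Tuesday, Wednesday — 2 of them qualify.
Total: 20 + 2 = 22.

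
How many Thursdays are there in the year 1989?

52

1989-01-01 is a Sunday.
The range spans 365 days (inclusive of both endpoints).
365 = 7 × 52 + 1, so there are 52 full weeks plus 1 extra day.
Each full week contributes one Thursday: 52 so far.
The 1 extra day is Sun — none qualify.
Total: 52 + 0 = 52.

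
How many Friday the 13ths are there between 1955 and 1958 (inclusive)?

Friday-the-13ths by year:
1955: May
1956: Jan, Apr, Jul
1957: Sep, Dec
1958: Jun

7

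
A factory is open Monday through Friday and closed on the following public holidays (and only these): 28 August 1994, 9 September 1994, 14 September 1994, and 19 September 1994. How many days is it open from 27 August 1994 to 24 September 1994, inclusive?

27 August 1994 is a Saturday.
That's 29 days from start to end, counting both.
29 = 7 × 4 + 1, so there are 4 full weeks plus 1 extra day.
Each full week contributes 5 weekdays (Mon–Fri): 4 × 5 = 20.
The 1 extra day is Sat — none qualify.
Total: 20 + 0 = 20.
Holidays: 28 August 1994 (Sun); 9 September 1994 (Fri); 14 September 1994 (Wed); 19 September 1994 (Mon).
3 of the 4 holidays fall on weekdays; the rest are weekends and were already excluded.
Business days: 20 − 3 = 17.

17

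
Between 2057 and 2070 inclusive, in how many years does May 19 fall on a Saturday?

Day of week of May 19 in each year:
2057: Sat ✓, 2058: Sun, 2059: Mon, 2060: Wed, 2061: Thu, 2062: Fri, 2063: Sat ✓, 2064: Mon, 2065: Tue, 2066: Wed, 2067: Thu, 2068: Sat ✓, 2069: Sun, 2070: Mon
Saturdays: 2057, 2063, 2068.

3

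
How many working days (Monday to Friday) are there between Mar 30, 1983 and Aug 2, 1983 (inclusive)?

90

Mar 30, 1983 is a Wednesday.
That's 126 days from start to end, counting both.
126 = 7 × 18, so the span is exactly 18 full weeks.
Each full week contributes 5 weekdays (Mon–Fri): 18 × 5 = 90.
Total: 90.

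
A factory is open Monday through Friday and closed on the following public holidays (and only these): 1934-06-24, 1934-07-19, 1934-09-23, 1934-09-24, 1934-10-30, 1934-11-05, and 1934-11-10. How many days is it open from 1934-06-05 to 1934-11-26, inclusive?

121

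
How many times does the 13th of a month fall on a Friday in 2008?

1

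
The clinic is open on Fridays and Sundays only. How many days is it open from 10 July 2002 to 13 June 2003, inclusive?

97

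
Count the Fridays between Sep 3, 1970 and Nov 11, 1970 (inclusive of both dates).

10

Sep 3, 1970 is a Thursday.
The range spans 70 days (inclusive of both endpoints).
70 = 7 × 10, so the span is exactly 10 full weeks.
Each full week contributes one Friday: 10 so far.
Total: 10.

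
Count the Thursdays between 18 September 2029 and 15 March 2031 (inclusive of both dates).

78

18 September 2029 is a Tuesday.
That's 544 days from start to end, counting both.
544 = 7 × 77 + 5, so there are 77 full weeks plus 5 extra days.
Each full week contributes one Thursday: 77 so far.
The 5 extra days are Tuesday, Wednesday, Thursday, Friday, Saturday — 1 of them qualifies.
Total: 77 + 1 = 78.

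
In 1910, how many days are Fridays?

52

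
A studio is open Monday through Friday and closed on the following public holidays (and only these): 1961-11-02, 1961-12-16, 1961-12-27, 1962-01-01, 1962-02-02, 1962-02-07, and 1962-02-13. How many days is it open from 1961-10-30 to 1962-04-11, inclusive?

112 business days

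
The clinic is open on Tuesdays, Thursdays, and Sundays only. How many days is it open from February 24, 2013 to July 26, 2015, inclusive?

February 24, 2013 is a Sunday.
From February 24, 2013 to July 26, 2015 is 883 days inclusive.
883 = 7 × 126 + 1, so there are 126 full weeks plus 1 extra day.
Each full week contributes 3 days from the set (Tue, Thu, Sun): 126 × 3 = 378.
The 1 extra day is Sun — 1 of them qualifies.
Total: 378 + 1 = 379.

379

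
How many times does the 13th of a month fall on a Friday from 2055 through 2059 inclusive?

Friday-the-13ths by year:
2055: Aug
2056: Oct
2057: Apr, Jul
2058: Sep, Dec
2059: Jun

7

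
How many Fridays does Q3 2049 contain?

13

2049-07-01 is a Thursday.
From 2049-07-01 to 2049-09-30 is 92 days inclusive.
92 = 7 × 13 + 1, so there are 13 full weeks plus 1 extra day.
Each full week contributes one Friday: 13 so far.
The 1 extra day is Thursday — none qualify.
Total: 13 + 0 = 13.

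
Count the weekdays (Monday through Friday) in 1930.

261 weekdays

Jan 1, 1930 is a Wednesday.
The range spans 365 days (inclusive of both endpoints).
365 = 7 × 52 + 1, so there are 52 full weeks plus 1 extra day.
Each full week contributes 5 weekdays (Mon–Fri): 52 × 5 = 260.
The 1 extra day is Wednesday — 1 of them qualifies.
Total: 260 + 1 = 261.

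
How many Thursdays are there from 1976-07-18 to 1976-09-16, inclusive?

9 Thursdays

1976-07-18 is a Sunday.
That's 61 days from start to end, counting both.
61 = 7 × 8 + 5, so there are 8 full weeks plus 5 extra days.
Each full week contributes one Thursday: 8 so far.
The 5 extra days are Sunday, Monday, Tuesday, Wednesday, Thursday — 1 of them qualifies.
Total: 8 + 1 = 9.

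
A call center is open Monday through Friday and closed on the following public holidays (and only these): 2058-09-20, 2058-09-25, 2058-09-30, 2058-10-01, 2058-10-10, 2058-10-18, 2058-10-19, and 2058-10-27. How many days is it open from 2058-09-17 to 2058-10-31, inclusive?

27 business days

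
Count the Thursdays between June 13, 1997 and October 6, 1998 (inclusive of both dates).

68 Thursdays

June 13, 1997 is a Friday.
The range spans 481 days (inclusive of both endpoints).
481 = 7 × 68 + 5, so there are 68 full weeks plus 5 extra days.
Each full week contributes one Thursday: 68 so far.
The 5 extra days are Friday, Saturday, Sunday, Monday, Tuesday — none qualify.
Total: 68 + 0 = 68.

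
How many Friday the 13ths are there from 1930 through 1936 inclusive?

Friday-the-13ths by year:
1930: Jun
1931: Feb, Mar, Nov
1932: May
1933: Jan, Oct
1934: Apr, Jul
1935: Sep, Dec
1936: Mar, Nov

13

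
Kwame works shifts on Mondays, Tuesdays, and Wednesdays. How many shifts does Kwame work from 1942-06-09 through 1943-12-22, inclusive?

1942-06-09 is a Tuesday.
That's 562 days from start to end, counting both.
562 = 7 × 80 + 2, so there are 80 full weeks plus 2 extra days.
Each full week contributes 3 days from the set (Mon, Tue, Wed): 80 × 3 = 240.
The 2 extra days are Tue, Wed — 2 of them qualify.
Total: 240 + 2 = 242.

242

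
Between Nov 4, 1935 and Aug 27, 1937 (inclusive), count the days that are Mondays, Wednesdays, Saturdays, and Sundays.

Nov 4, 1935 is a Monday.
The range spans 663 days (inclusive of both endpoints).
663 = 7 × 94 + 5, so there are 94 full weeks plus 5 extra days.
Each full week contributes 4 days from the set (Mon, Wed, Sat, Sun): 94 × 4 = 376.
The 5 extra days are Mon, Tue, Wed, Thu, Fri — 2 of them qualify.
Total: 376 + 2 = 378.

378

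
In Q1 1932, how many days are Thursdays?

13

January 1, 1932 is a Friday.
From January 1, 1932 to March 31, 1932 is 91 days inclusive.
91 = 7 × 13, so the span is exactly 13 full weeks.
Each full week contributes one Thursday: 13 so far.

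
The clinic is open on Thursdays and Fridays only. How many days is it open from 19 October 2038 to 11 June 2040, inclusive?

172

19 October 2038 is a Tuesday.
The range spans 602 days (inclusive of both endpoints).
602 = 7 × 86, so the span is exactly 86 full weeks.
Each full week contributes 2 days from the set (Thu, Fri): 86 × 2 = 172.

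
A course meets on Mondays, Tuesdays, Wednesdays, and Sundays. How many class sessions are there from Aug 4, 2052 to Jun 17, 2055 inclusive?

Aug 4, 2052 is a Sunday.
That's 1048 days from start to end, counting both.
1048 = 7 × 149 + 5, so there are 149 full weeks plus 5 extra days.
Each full week contributes 4 days from the set (Mon, Tue, Wed, Sun): 149 × 4 = 596.
The 5 extra days are Sunday, Monday, Tuesday, Wednesday, Thursday — 4 of them qualify.
Total: 596 + 4 = 600.

600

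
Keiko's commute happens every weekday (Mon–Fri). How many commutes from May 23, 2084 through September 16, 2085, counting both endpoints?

May 23, 2084 is a Tuesday.
The range spans 482 days (inclusive of both endpoints).
482 = 7 × 68 + 6, so there are 68 full weeks plus 6 extra days.
Each full week contributes 5 weekdays (Mon–Fri): 68 × 5 = 340.
The 6 extra days are Tuesday, Wednesday, Thursday, Friday, Saturday, Sunday — 4 of them qualify.
Total: 340 + 4 = 344.

344 weekdays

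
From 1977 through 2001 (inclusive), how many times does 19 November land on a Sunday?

4

Day of week of November 19 in each year:
1977: Sat, 1978: Sun ✓, 1979: Mon, 1980: Wed, 1981: Thu, 1982: Fri, 1983: Sat, 1984: Mon, 1985: Tue, 1986: Wed, 1987: Thu, 1988: Sat, 1989: Sun ✓, 1990: Mon, 1991: Tue, 1992: Thu, 1993: Fri, 1994: Sat, 1995: Sun ✓, 1996: Tue, 1997: Wed, 1998: Thu, 1999: Fri, 2000: Sun ✓, 2001: Mon
Sundays: 1978, 1989, 1995, 2000.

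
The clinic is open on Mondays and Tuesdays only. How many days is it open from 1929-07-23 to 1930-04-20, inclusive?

77

1929-07-23 is a Tuesday.
From 1929-07-23 to 1930-04-20 is 272 days inclusive.
272 = 7 × 38 + 6, so there are 38 full weeks plus 6 extra days.
Each full week contributes 2 days from the set (Mon, Tue): 38 × 2 = 76.
The 6 extra days are Tue, Wed, Thu, Fri, Sat, Sun — 1 of them qualifies.
Total: 76 + 1 = 77.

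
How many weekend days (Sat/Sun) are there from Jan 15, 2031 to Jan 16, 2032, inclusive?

Jan 15, 2031 is a Wednesday.
That's 367 days from start to end, counting both.
367 = 7 × 52 + 3, so there are 52 full weeks plus 3 extra days.
Each full week contributes 2 weekend days (Sat, Sun): 52 × 2 = 104.
The 3 extra days are Wednesday, Thursday, Friday — none qualify.
Total: 104 + 0 = 104.

104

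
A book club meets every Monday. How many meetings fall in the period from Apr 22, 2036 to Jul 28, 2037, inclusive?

66

Apr 22, 2036 is a Tuesday.
The range spans 463 days (inclusive of both endpoints).
463 = 7 × 66 + 1, so there are 66 full weeks plus 1 extra day.
Each full week contributes one Monday: 66 so far.
The 1 extra day is Tue — none qualify.
Total: 66 + 0 = 66.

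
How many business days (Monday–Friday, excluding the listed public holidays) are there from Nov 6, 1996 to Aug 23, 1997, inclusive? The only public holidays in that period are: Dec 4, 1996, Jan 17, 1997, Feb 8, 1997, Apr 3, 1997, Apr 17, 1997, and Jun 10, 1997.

Nov 6, 1996 is a Wednesday.
The range spans 291 days (inclusive of both endpoints).
291 = 7 × 41 + 4, so there are 41 full weeks plus 4 extra days.
Each full week contributes 5 weekdays (Mon–Fri): 41 × 5 = 205.
The 4 extra days are Wed, Thu, Fri, Sat — 3 of them qualify.
Total: 205 + 3 = 208.
Holidays: Dec 4, 1996 (Wed); Jan 17, 1997 (Fri); Feb 8, 1997 (Sat); Apr 3, 1997 (Thu); Apr 17, 1997 (Thu); Jun 10, 1997 (Tue).
5 of the 6 holidays fall on weekdays; the rest are weekends and were already excluded.
Business days: 208 − 5 = 203.

203 business days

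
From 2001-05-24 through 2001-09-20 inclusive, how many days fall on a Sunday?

2001-05-24 is a Thursday.
That's 120 days from start to end, counting both.
120 = 7 × 17 + 1, so there are 17 full weeks plus 1 extra day.
Each full week contributes one Sunday: 17 so far.
The 1 extra day is Thursday — none qualify.
Total: 17 + 0 = 17.

17 Sundays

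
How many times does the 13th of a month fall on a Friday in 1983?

1

The 13th falls on a Friday when the month's 13th has weekday Fri.
Jan 13 is Thu; Feb 13 is Sun; Mar 13 is Sun; Apr 13 is Wed; May 13 is Fri ✓; Jun 13 is Mon; Jul 13 is Wed; Aug 13 is Sat; Sep 13 is Tue; Oct 13 is Thu; Nov 13 is Sun; Dec 13 is Tue.
Friday the 13ths: May.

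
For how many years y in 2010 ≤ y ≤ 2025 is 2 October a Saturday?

2

Day of week of October 2 in each year:
2010: Sat ✓, 2011: Sun, 2012: Tue, 2013: Wed, 2014: Thu, 2015: Fri, 2016: Sun, 2017: Mon, 2018: Tue, 2019: Wed, 2020: Fri, 2021: Sat ✓, 2022: Sun, 2023: Mon, 2024: Wed, 2025: Thu
Saturdays: 2010, 2021.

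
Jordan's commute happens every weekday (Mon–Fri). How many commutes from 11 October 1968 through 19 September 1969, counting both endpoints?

11 October 1968 is a Friday.
From 11 October 1968 to 19 September 1969 is 344 days inclusive.
344 = 7 × 49 + 1, so there are 49 full weeks plus 1 extra day.
Each full week contributes 5 weekdays (Mon–Fri): 49 × 5 = 245.
The 1 extra day is Friday — 1 of them qualifies.
Total: 245 + 1 = 246.

246 weekdays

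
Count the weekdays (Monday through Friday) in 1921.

January 1, 1921 is a Saturday.
The range spans 365 days (inclusive of both endpoints).
365 = 7 × 52 + 1, so there are 52 full weeks plus 1 extra day.
Each full week contributes 5 weekdays (Mon–Fri): 52 × 5 = 260.
The 1 extra day is Saturday — none qualify.
Total: 260 + 0 = 260.

260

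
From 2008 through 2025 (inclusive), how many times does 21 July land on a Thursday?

Day of week of July 21 in each year:
2008: Mon, 2009: Tue, 2010: Wed, 2011: Thu ✓, 2012: Sat, 2013: Sun, 2014: Mon, 2015: Tue, 2016: Thu ✓, 2017: Fri, 2018: Sat, 2019: Sun, 2020: Tue, 2021: Wed, 2022: Thu ✓, 2023: Fri, 2024: Sun, 2025: Mon
Thursdays: 2011, 2016, 2022.

3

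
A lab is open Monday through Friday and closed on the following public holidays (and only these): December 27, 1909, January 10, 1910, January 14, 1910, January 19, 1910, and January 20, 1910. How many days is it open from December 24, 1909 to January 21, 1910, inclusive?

December 24, 1909 is a Friday.
From December 24, 1909 to January 21, 1910 is 29 days inclusive.
29 = 7 × 4 + 1, so there are 4 full weeks plus 1 extra day.
Each full week contributes 5 weekdays (Mon–Fri): 4 × 5 = 20.
The 1 extra day is Friday — 1 of them qualifies.
Total: 20 + 1 = 21.
Holidays: December 27, 1909 (Mon); January 10, 1910 (Mon); January 14, 1910 (Fri); January 19, 1910 (Wed); January 20, 1910 (Thu).
All 5 holidays fall on weekdays, so subtract 5.
Business days: 21 − 5 = 16.

16 business days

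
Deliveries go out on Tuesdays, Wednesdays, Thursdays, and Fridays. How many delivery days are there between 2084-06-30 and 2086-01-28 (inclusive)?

2084-06-30 is a Friday.
From 2084-06-30 to 2086-01-28 is 578 days inclusive.
578 = 7 × 82 + 4, so there are 82 full weeks plus 4 extra days.
Each full week contributes 4 days from the set (Tue, Wed, Thu, Fri): 82 × 4 = 328.
The 4 extra days are Friday, Saturday, Sunday, Monday — 1 of them qualifies.
Total: 328 + 1 = 329.

329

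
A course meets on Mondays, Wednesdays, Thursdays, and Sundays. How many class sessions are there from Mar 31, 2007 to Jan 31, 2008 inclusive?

Mar 31, 2007 is a Saturday.
That's 307 days from start to end, counting both.
307 = 7 × 43 + 6, so there are 43 full weeks plus 6 extra days.
Each full week contributes 4 days from the set (Mon, Wed, Thu, Sun): 43 × 4 = 172.
The 6 extra days are Saturday, Sunday, Monday, Tuesday, Wednesday, Thursday — 4 of them qualify.
Total: 172 + 4 = 176.

176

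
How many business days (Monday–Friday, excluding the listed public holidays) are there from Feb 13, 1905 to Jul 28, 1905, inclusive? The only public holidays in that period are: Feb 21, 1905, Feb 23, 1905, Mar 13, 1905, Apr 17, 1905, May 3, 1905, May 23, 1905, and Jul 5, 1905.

113

Feb 13, 1905 is a Monday.
That's 166 days from start to end, counting both.
166 = 7 × 23 + 5, so there are 23 full weeks plus 5 extra days.
Each full week contributes 5 weekdays (Mon–Fri): 23 × 5 = 115.
The 5 extra days are Monday, Tuesday, Wednesday, Thursday, Friday — 5 of them qualify.
Total: 115 + 5 = 120.
Holidays: Feb 21, 1905 (Tue); Feb 23, 1905 (Thu); Mar 13, 1905 (Mon); Apr 17, 1905 (Mon); May 3, 1905 (Wed); May 23, 1905 (Tue); Jul 5, 1905 (Wed).
All 7 holidays fall on weekdays, so subtract 7.
Business days: 120 − 7 = 113.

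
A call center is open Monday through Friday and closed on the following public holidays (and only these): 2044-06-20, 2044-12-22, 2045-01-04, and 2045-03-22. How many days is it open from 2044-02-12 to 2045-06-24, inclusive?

2044-02-12 is a Friday.
That's 499 days from start to end, counting both.
499 = 7 × 71 + 2, so there are 71 full weeks plus 2 extra days.
Each full week contributes 5 weekdays (Mon–Fri): 71 × 5 = 355.
The 2 extra days are Fri, Sat — 1 of them qualifies.
Total: 355 + 1 = 356.
Holidays: 2044-06-20 (Mon); 2044-12-22 (Thu); 2045-01-04 (Wed); 2045-03-22 (Wed).
All 4 holidays fall on weekdays, so subtract 4.
Business days: 356 − 4 = 352.

352 business days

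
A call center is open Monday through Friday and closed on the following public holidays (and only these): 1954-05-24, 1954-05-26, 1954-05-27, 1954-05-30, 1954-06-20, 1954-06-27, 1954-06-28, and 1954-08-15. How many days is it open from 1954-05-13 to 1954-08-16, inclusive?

64

1954-05-13 is a Thursday.
That's 96 days from start to end, counting both.
96 = 7 × 13 + 5, so there are 13 full weeks plus 5 extra days.
Each full week contributes 5 weekdays (Mon–Fri): 13 × 5 = 65.
The 5 extra days are Thursday, Friday, Saturday, Sunday, Monday — 3 of them qualify.
Total: 65 + 3 = 68.
Holidays: 1954-05-24 (Mon); 1954-05-26 (Wed); 1954-05-27 (Thu); 1954-05-30 (Sun); 1954-06-20 (Sun); 1954-06-27 (Sun); 1954-06-28 (Mon); 1954-08-15 (Sun).
4 of the 8 holidays fall on weekdays; the rest are weekends and were already excluded.
Business days: 68 − 4 = 64.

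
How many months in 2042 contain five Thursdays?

4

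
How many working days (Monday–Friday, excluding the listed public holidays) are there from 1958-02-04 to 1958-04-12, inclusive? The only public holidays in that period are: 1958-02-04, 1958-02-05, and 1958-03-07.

46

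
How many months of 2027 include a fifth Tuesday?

4

A month has five Tuesdays exactly when Tuesday falls within its first (length − 28) days.
Jan: 31 days, starts Fri → 5 of Fri, Sat, Sun
Feb: 28 days, starts Mon → 5 of (none)
Mar: 31 days, starts Mon → 5 of Mon, Tue, Wed ✓
Apr: 30 days, starts Thu → 5 of Thu, Fri
May: 31 days, starts Sat → 5 of Sat, Sun, Mon
Jun: 30 days, starts Tue → 5 of Tue, Wed ✓
Jul: 31 days, starts Thu → 5 of Thu, Fri, Sat
Aug: 31 days, starts Sun → 5 of Sun, Mon, Tue ✓
Sep: 30 days, starts Wed → 5 of Wed, Thu
Oct: 31 days, starts Fri → 5 of Fri, Sat, Sun
Nov: 30 days, starts Mon → 5 of Mon, Tue ✓
Dec: 31 days, starts Wed → 5 of Wed, Thu, Fri
Months with five Tuesdays: Mar, Jun, Aug, Nov.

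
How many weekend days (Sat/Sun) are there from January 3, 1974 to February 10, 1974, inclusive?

January 3, 1974 is a Thursday.
The range spans 39 days (inclusive of both endpoints).
39 = 7 × 5 + 4, so there are 5 full weeks plus 4 extra days.
Each full week contributes 2 weekend days (Sat, Sun): 5 × 2 = 10.
The 4 extra days are Thu, Fri, Sat, Sun — 2 of them qualify.
Total: 10 + 2 = 12.

12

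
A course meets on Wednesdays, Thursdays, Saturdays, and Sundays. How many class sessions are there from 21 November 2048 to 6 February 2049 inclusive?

45

21 November 2048 is a Saturday.
That's 78 days from start to end, counting both.
78 = 7 × 11 + 1, so there are 11 full weeks plus 1 extra day.
Each full week contributes 4 days from the set (Wed, Thu, Sat, Sun): 11 × 4 = 44.
The 1 extra day is Saturday — 1 of them qualifies.
Total: 44 + 1 = 45.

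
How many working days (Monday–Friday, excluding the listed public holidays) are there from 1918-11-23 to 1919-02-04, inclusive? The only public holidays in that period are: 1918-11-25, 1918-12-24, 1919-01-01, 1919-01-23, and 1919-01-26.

1918-11-23 is a Saturday.
The range spans 74 days (inclusive of both endpoints).
74 = 7 × 10 + 4, so there are 10 full weeks plus 4 extra days.
Each full week contributes 5 weekdays (Mon–Fri): 10 × 5 = 50.
The 4 extra days are Sat, Sun, Mon, Tue — 2 of them qualify.
Total: 50 + 2 = 52.
Holidays: 1918-11-25 (Mon); 1918-12-24 (Tue); 1919-01-01 (Wed); 1919-01-23 (Thu); 1919-01-26 (Sun).
4 of the 5 holidays fall on weekdays; the rest are weekends and were already excluded.
Business days: 52 − 4 = 48.

48 working days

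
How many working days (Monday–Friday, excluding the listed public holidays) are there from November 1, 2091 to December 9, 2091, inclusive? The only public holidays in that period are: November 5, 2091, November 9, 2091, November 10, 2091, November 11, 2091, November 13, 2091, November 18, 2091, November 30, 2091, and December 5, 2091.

22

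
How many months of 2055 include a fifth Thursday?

A month has five Thursdays exactly when Thursday falls within its first (length − 28) days.
Jan: 31 days, starts Fri → 5 of Fri, Sat, Sun
Feb: 28 days, starts Mon → 5 of (none)
Mar: 31 days, starts Mon → 5 of Mon, Tue, Wed
Apr: 30 days, starts Thu → 5 of Thu, Fri ✓
May: 31 days, starts Sat → 5 of Sat, Sun, Mon
Jun: 30 days, starts Tue → 5 of Tue, Wed
Jul: 31 days, starts Thu → 5 of Thu, Fri, Sat ✓
Aug: 31 days, starts Sun → 5 of Sun, Mon, Tue
Sep: 30 days, starts Wed → 5 of Wed, Thu ✓
Oct: 31 days, starts Fri → 5 of Fri, Sat, Sun
Nov: 30 days, starts Mon → 5 of Mon, Tue
Dec: 31 days, starts Wed → 5 of Wed, Thu, Fri ✓
Months with five Thursdays: Apr, Jul, Sep, Dec.

4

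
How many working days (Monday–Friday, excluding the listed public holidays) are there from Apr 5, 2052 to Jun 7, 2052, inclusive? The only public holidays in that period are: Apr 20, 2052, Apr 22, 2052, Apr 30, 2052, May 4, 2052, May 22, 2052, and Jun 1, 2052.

43 working days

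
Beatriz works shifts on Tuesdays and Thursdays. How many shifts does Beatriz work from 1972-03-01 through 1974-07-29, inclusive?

1972-03-01 is a Wednesday.
That's 881 days from start to end, counting both.
881 = 7 × 125 + 6, so there are 125 full weeks plus 6 extra days.
Each full week contributes 2 days from the set (Tue, Thu): 125 × 2 = 250.
The 6 extra days are Wednesday, Thursday, Friday, Saturday, Sunday, Monday — 1 of them qualifies.
Total: 250 + 1 = 251.

251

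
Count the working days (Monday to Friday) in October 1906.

23 weekdays

1 October 1906 is a Monday.
That's 31 days from start to end, counting both.
31 = 7 × 4 + 3, so there are 4 full weeks plus 3 extra days.
Each full week contributes 5 weekdays (Mon–Fri): 4 × 5 = 20.
The 3 extra days are Mon, Tue, Wed — 3 of them qualify.
Total: 20 + 3 = 23.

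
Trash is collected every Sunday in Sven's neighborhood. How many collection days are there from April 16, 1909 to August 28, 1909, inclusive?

April 16, 1909 is a Friday.
The range spans 135 days (inclusive of both endpoints).
135 = 7 × 19 + 2, so there are 19 full weeks plus 2 extra days.
Each full week contributes one Sunday: 19 so far.
The 2 extra days are Friday, Saturday — none qualify.
Total: 19 + 0 = 19.

19 Sundays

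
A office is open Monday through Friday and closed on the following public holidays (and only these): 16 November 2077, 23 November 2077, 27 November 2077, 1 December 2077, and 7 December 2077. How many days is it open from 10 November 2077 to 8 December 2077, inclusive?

17 working days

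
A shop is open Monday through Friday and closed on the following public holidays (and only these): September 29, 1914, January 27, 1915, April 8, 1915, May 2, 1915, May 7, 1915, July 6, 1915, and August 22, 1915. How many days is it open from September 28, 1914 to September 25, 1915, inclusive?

September 28, 1914 is a Monday.
The range spans 363 days (inclusive of both endpoints).
363 = 7 × 51 + 6, so there are 51 full weeks plus 6 extra days.
Each full week contributes 5 weekdays (Mon–Fri): 51 × 5 = 255.
The 6 extra days are Monday, Tuesday, Wednesday, Thursday, Friday, Saturday — 5 of them qualify.
Total: 255 + 5 = 260.
Holidays: September 29, 1914 (Tue); January 27, 1915 (Wed); April 8, 1915 (Thu); May 2, 1915 (Sun); May 7, 1915 (Fri); July 6, 1915 (Tue); August 22, 1915 (Sun).
5 of the 7 holidays fall on weekdays; the rest are weekends and were already excluded.
Business days: 260 − 5 = 255.

255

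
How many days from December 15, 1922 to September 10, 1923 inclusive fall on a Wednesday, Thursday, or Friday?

115

December 15, 1922 is a Friday.
The range spans 270 days (inclusive of both endpoints).
270 = 7 × 38 + 4, so there are 38 full weeks plus 4 extra days.
Each full week contributes 3 days from the set (Wed, Thu, Fri): 38 × 3 = 114.
The 4 extra days are Fri, Sat, Sun, Mon — 1 of them qualifies.
Total: 114 + 1 = 115.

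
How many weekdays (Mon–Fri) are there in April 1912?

22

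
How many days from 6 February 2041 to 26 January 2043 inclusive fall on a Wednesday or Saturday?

6 February 2041 is a Wednesday.
From 6 February 2041 to 26 January 2043 is 720 days inclusive.
720 = 7 × 102 + 6, so there are 102 full weeks plus 6 extra days.
Each full week contributes 2 days from the set (Wed, Sat): 102 × 2 = 204.
The 6 extra days are Wed, Thu, Fri, Sat, Sun, Mon — 2 of them qualify.
Total: 204 + 2 = 206.

206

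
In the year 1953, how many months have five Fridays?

A month has five Fridays exactly when Friday falls within its first (length − 28) days.
Jan: 31 days, starts Thu → 5 of Thu, Fri, Sat ✓
Feb: 28 days, starts Sun → 5 of (none)
Mar: 31 days, starts Sun → 5 of Sun, Mon, Tue
Apr: 30 days, starts Wed → 5 of Wed, Thu
May: 31 days, starts Fri → 5 of Fri, Sat, Sun ✓
Jun: 30 days, starts Mon → 5 of Mon, Tue
Jul: 31 days, starts Wed → 5 of Wed, Thu, Fri ✓
Aug: 31 days, starts Sat → 5 of Sat, Sun, Mon
Sep: 30 days, starts Tue → 5 of Tue, Wed
Oct: 31 days, starts Thu → 5 of Thu, Fri, Sat ✓
Nov: 30 days, starts Sun → 5 of Sun, Mon
Dec: 31 days, starts Tue → 5 of Tue, Wed, Thu
Months with five Fridays: Jan, May, Jul, Oct.

4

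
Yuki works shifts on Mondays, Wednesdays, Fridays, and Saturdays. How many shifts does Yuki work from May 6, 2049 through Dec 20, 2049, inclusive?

May 6, 2049 is a Thursday.
From May 6, 2049 to Dec 20, 2049 is 229 days inclusive.
229 = 7 × 32 + 5, so there are 32 full weeks plus 5 extra days.
Each full week contributes 4 days from the set (Mon, Wed, Fri, Sat): 32 × 4 = 128.
The 5 extra days are Thursday, Friday, Saturday, Sunday, Monday — 3 of them qualify.
Total: 128 + 3 = 131.

131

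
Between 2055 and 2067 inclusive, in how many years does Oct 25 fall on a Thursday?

Day of week of October 25 in each year:
2055: Mon, 2056: Wed, 2057: Thu ✓, 2058: Fri, 2059: Sat, 2060: Mon, 2061: Tue, 2062: Wed, 2063: Thu ✓, 2064: Sat, 2065: Sun, 2066: Mon, 2067: Tue
Thursdays: 2057, 2063.

2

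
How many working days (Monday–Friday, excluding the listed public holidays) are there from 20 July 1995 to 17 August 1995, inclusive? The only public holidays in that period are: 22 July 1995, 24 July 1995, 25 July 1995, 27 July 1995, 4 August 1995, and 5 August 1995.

17 working days

20 July 1995 is a Thursday.
The range spans 29 days (inclusive of both endpoints).
29 = 7 × 4 + 1, so there are 4 full weeks plus 1 extra day.
Each full week contributes 5 weekdays (Mon–Fri): 4 × 5 = 20.
The 1 extra day is Thu — 1 of them qualifies.
Total: 20 + 1 = 21.
Holidays: 22 July 1995 (Sat); 24 July 1995 (Mon); 25 July 1995 (Tue); 27 July 1995 (Thu); 4 August 1995 (Fri); 5 August 1995 (Sat).
4 of the 6 holidays fall on weekdays; the rest are weekends and were already excluded.
Business days: 21 − 4 = 17.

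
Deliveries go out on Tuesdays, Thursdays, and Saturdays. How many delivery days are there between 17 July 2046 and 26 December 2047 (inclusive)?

17 July 2046 is a Tuesday.
The range spans 528 days (inclusive of both endpoints).
528 = 7 × 75 + 3, so there are 75 full weeks plus 3 extra days.
Each full week contributes 3 days from the set (Tue, Thu, Sat): 75 × 3 = 225.
The 3 extra days are Tuesday, Wednesday, Thursday — 2 of them qualify.
Total: 225 + 2 = 227.

227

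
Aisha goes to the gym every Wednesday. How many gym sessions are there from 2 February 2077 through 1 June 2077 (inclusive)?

2 February 2077 is a Tuesday.
The range spans 120 days (inclusive of both endpoints).
120 = 7 × 17 + 1, so there are 17 full weeks plus 1 extra day.
Each full week contributes one Wednesday: 17 so far.
The 1 extra day is Tuesday — none qualify.
Total: 17 + 0 = 17.

17 Wednesdays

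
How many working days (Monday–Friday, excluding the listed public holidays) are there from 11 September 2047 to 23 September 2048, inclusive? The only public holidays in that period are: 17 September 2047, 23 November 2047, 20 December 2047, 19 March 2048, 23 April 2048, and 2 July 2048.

266

11 September 2047 is a Wednesday.
That's 379 days from start to end, counting both.
379 = 7 × 54 + 1, so there are 54 full weeks plus 1 extra day.
Each full week contributes 5 weekdays (Mon–Fri): 54 × 5 = 270.
The 1 extra day is Wednesday — 1 of them qualifies.
Total: 270 + 1 = 271.
Holidays: 17 September 2047 (Tue); 23 November 2047 (Sat); 20 December 2047 (Fri); 19 March 2048 (Thu); 23 April 2048 (Thu); 2 July 2048 (Thu).
5 of the 6 holidays fall on weekdays; the rest are weekends and were already excluded.
Business days: 271 − 5 = 266.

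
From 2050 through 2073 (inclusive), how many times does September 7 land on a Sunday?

4

Day of week of September 7 in each year:
2050: Wed, 2051: Thu, 2052: Sat, 2053: Sun ✓, 2054: Mon, 2055: Tue, 2056: Thu, 2057: Fri, 2058: Sat, 2059: Sun ✓, 2060: Tue, 2061: Wed, 2062: Thu, 2063: Fri, 2064: Sun ✓, 2065: Mon, 2066: Tue, 2067: Wed, 2068: Fri, 2069: Sat, 2070: Sun ✓, 2071: Mon, 2072: Wed, 2073: Thu
Sundays: 2053, 2059, 2064, 2070.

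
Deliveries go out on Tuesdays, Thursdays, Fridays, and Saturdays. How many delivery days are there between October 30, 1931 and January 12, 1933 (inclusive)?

252

October 30, 1931 is a Friday.
That's 441 days from start to end, counting both.
441 = 7 × 63, so the span is exactly 63 full weeks.
Each full week contributes 4 days from the set (Tue, Thu, Fri, Sat): 63 × 4 = 252.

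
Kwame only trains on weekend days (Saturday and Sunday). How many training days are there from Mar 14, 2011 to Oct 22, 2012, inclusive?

Mar 14, 2011 is a Monday.
From Mar 14, 2011 to Oct 22, 2012 is 589 days inclusive.
589 = 7 × 84 + 1, so there are 84 full weeks plus 1 extra day.
Each full week contributes 2 weekend days (Sat, Sun): 84 × 2 = 168.
The 1 extra day is Monday — none qualify.
Total: 168 + 0 = 168.

168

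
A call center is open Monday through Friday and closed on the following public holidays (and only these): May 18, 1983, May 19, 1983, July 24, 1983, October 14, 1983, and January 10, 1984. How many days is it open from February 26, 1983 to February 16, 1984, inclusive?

250

February 26, 1983 is a Saturday.
The range spans 356 days (inclusive of both endpoints).
356 = 7 × 50 + 6, so there are 50 full weeks plus 6 extra days.
Each full week contributes 5 weekdays (Mon–Fri): 50 × 5 = 250.
The 6 extra days are Sat, Sun, Mon, Tue, Wed, Thu — 4 of them qualify.
Total: 250 + 4 = 254.
Holidays: May 18, 1983 (Wed); May 19, 1983 (Thu); July 24, 1983 (Sun); October 14, 1983 (Fri); January 10, 1984 (Tue).
4 of the 5 holidays fall on weekdays; the rest are weekends and were already excluded.
Business days: 254 − 4 = 250.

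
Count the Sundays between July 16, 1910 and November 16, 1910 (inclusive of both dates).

18 Sundays

July 16, 1910 is a Saturday.
The range spans 124 days (inclusive of both endpoints).
124 = 7 × 17 + 5, so there are 17 full weeks plus 5 extra days.
Each full week contributes one Sunday: 17 so far.
The 5 extra days are Sat, Sun, Mon, Tue, Wed — 1 of them qualifies.
Total: 17 + 1 = 18.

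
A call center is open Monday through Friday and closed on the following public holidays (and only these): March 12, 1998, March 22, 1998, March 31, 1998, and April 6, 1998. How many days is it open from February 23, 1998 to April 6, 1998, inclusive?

February 23, 1998 is a Monday.
That's 43 days from start to end, counting both.
43 = 7 × 6 + 1, so there are 6 full weeks plus 1 extra day.
Each full week contributes 5 weekdays (Mon–Fri): 6 × 5 = 30.
The 1 extra day is Mon — 1 of them qualifies.
Total: 30 + 1 = 31.
Holidays: March 12, 1998 (Thu); March 22, 1998 (Sun); March 31, 1998 (Tue); April 6, 1998 (Mon).
3 of the 4 holidays fall on weekdays; the rest are weekends and were already excluded.
Business days: 31 − 3 = 28.

28 working days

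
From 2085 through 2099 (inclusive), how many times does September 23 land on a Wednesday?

Day of week of September 23 in each year:
2085: Sun, 2086: Mon, 2087: Tue, 2088: Thu, 2089: Fri, 2090: Sat, 2091: Sun, 2092: Tue, 2093: Wed ✓, 2094: Thu, 2095: Fri, 2096: Sun, 2097: Mon, 2098: Tue, 2099: Wed ✓
Wednesdays: 2093, 2099.

2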